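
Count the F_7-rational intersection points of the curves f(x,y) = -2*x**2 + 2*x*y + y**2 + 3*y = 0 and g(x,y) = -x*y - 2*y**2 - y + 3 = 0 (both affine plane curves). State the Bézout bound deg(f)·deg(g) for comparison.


Common zeros: {(4, 4)}; count = 1; Bézout bound = 4.

deg(f) = 2, deg(g) = 2, so Bézout bound = 4.
Scan x ∈ F_7. For each x, list the y ∈ F_7 with f(x, y) ≡ 0 and those with g(x, y) ≡ 0 (mod 7); the common zeros in that column are the intersection.
  x = 0: f ≡ 0 at y ∈ {0, 4}; g ≡ 0 at y ∈ {1, 2}; common: ∅.
  x = 1: f ≡ 0 at y ∈ ∅; g ≡ 0 at y ∈ {3}; common: ∅.
  x = 2: f ≡ 0 at y ∈ {1, 6}; g ≡ 0 at y ∈ ∅; common: ∅.
  x = 3: f ≡ 0 at y ∈ ∅; g ≡ 0 at y ∈ ∅; common: ∅.
  x = 4: f ≡ 0 at y ∈ {4, 6}; g ≡ 0 at y ∈ {4}; common: {4}.
  x = 5: f ≡ 0 at y ∈ ∅; g ≡ 0 at y ∈ {5, 6}; common: ∅.
  x = 6: f ≡ 0 at y ∈ {1, 5}; g ≡ 0 at y ∈ ∅; common: ∅.
Collecting: common zeros = {(4, 4)}, so the count is 1.
Comparison with the Bézout bound: 1 ≤ 4 = deg(f)·deg(g), as expected for curves with no common component (the affine F_7-count falls short of the bound because intersections may lie at infinity, over extension fields, or carry multiplicity).


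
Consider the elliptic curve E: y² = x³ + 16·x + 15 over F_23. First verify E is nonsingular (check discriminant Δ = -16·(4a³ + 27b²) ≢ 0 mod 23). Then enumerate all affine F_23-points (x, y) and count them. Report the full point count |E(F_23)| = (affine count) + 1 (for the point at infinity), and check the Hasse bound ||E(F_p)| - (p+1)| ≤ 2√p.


Affine points = {(1, 3), (1, 20), (2, 3), (2, 20), (5, 6), (5, 17), (10, 5), (10, 18), (11, 2), (11, 21), (12, 7), (12, 16), (14, 4), (14, 19), (17, 5), (17, 18), (19, 5), (19, 18), (20, 3), (20, 20)}; affine count = 20; |E(F_23)| = 21.

Discriminant check: Δ ∝ 4a³ + 27b² = 4·16³ + 27·15² = 4·4096 + 27·225 ≡ 11 (mod 23). Nonzero ⇒ E is nonsingular.
For each x ∈ F_23, compute rhs = x³ + 16·x + 15 mod 23, then count y ∈ F_23 with y² ≡ rhs.
  x = 0: rhs = 15, matching y values: none (0 points).
  x = 1: rhs = 9, matching y values: 3, 20 (2 points).
  x = 2: rhs = 9, matching y values: 3, 20 (2 points).
  x = 3: rhs = 21, matching y values: none (0 points).
  x = 4: rhs = 5, matching y values: none (0 points).
  x = 5: rhs = 13, matching y values: 6, 17 (2 points).
  x = 6: rhs = 5, matching y values: none (0 points).
  x = 7: rhs = 10, matching y values: none (0 points).
  x = 8: rhs = 11, matching y values: none (0 points).
  x = 9: rhs = 14, matching y values: none (0 points).
  x = 10: rhs = 2, matching y values: 5, 18 (2 points).
  x = 11: rhs = 4, matching y values: 2, 21 (2 points).
  x = 12: rhs = 3, matching y values: 7, 16 (2 points).
  x = 13: rhs = 5, matching y values: none (0 points).
  x = 14: rhs = 16, matching y values: 4, 19 (2 points).
  x = 15: rhs = 19, matching y values: none (0 points).
  x = 16: rhs = 20, matching y values: none (0 points).
  x = 17: rhs = 2, matching y values: 5, 18 (2 points).
  x = 18: rhs = 17, matching y values: none (0 points).
  x = 19: rhs = 2, matching y values: 5, 18 (2 points).
  x = 20: rhs = 9, matching y values: 3, 20 (2 points).
  x = 21: rhs = 21, matching y values: none (0 points).
  x = 22: rhs = 21, matching y values: none (0 points).
Total affine count: 20.
Full point count |E(F_23)| = 20 + 1 = 21.
Hasse bound: |21 − (23+1)| = |-3| = 3 ≤ 2√23 ≈ 9.5917 ✓.


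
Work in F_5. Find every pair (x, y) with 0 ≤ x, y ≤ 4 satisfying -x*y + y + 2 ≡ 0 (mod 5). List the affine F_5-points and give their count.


Affine F_5-points: {(0, 3), (2, 2), (3, 1), (4, 4)}; count = 4.

For each of the 25 pairs (x, y) ∈ F_5², evaluate f(x, y) mod 5. Record the zeros.
  x = 0: [0↦2, 1↦3, 2↦4, 3↦0, 4↦1]  zeros at y ∈ {3}
  x = 1: [0↦2, 1↦2, 2↦2, 3↦2, 4↦2]  zeros at y ∈ ∅
  x = 2: [0↦2, 1↦1, 2↦0, 3↦4, 4↦3]  zeros at y ∈ {2}
  x = 3: [0↦2, 1↦0, 2↦3, 3↦1, 4↦4]  zeros at y ∈ {1}
  x = 4: [0↦2, 1↦4, 2↦1, 3↦3, 4↦0]  zeros at y ∈ {4}
Collecting zeros: affine points = {(0, 3), (2, 2), (3, 1), (4, 4)}.
Total count |C(F_5)_aff| = 4.


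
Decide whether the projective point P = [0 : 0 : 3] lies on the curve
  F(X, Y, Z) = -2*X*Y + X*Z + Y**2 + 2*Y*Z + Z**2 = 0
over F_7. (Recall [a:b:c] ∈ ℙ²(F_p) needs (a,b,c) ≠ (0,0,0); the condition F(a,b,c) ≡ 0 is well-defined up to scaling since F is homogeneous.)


F(0,0,3) ≡ 2 (mod 7); P is NOT on the curve.

Evaluate F(0, 0, 3) term-by-term (mod 7).
  -2*X*Y ↦ -2·0·0·1 = 0
  X*Z ↦ 1·0·1·3 = 0
  Y**2 ↦ 1·1·0·1 = 0
  2*Y*Z ↦ 2·1·0·3 = 0
  Z**2 ↦ 1·1·1·9 = 9
Sum: F(0, 0, 3) = (0) + (0) + (0) + (0) + (9) = 9.
Reducing mod 7: 9 ≡ 2 (mod 7).
Since F(a, b, c) ≡ 2 ≠ 0 (mod 7), P does NOT lie on the curve.


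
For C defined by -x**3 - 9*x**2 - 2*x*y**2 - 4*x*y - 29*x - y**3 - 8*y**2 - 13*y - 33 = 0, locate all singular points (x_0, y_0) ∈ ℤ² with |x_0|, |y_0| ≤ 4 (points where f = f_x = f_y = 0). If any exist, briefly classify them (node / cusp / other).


Singular points: {(-3, -1)}; classification: cusp.

Compute partial derivatives:
  f_x = -3*x**2 - 18*x - 2*y**2 - 4*y - 29.
  f_y = -4*x*y - 4*x - 3*y**2 - 16*y - 13.
Scan x_0 ∈ {−4, ..., 4}. For each x_0, f_y(x_0, y) is a polynomial in y; find its integer roots y ∈ {−4, ..., 4}, then test f_x and f at those candidates.
  x = -4: f_y(-4, y) = 3 - 3*y**2; vanishes at y ∈ {-1, 1}. (-4, -1): f_x = -3 ≠ 0; (-4, 1): f_x = -11 ≠ 0.
  x = -3: f_y(-3, y) = -3*y**2 - 4*y - 1; vanishes at y ∈ {-1}. (-3, -1): f_x = 0, f = 0 — SINGULAR.
  x = -2: f_y(-2, y) = -3*y**2 - 8*y - 5; vanishes at y ∈ {-1}. (-2, -1): f_x = -3 ≠ 0.
  x = -1: f_y(-1, y) = -3*y**2 - 12*y - 9; vanishes at y ∈ {-3, -1}. (-1, -3): f_x = -20 ≠ 0; (-1, -1): f_x = -12 ≠ 0.
  x = 0: f_y(0, y) = -3*y**2 - 16*y - 13; vanishes at y ∈ {-1}. (0, -1): f_x = -27 ≠ 0.
  x = 1: f_y(1, y) = -3*y**2 - 20*y - 17; vanishes at y ∈ {-1}. (1, -1): f_x = -48 ≠ 0.
  x = 2: f_y(2, y) = -3*y**2 - 24*y - 21; vanishes at y ∈ {-1}. (2, -1): f_x = -75 ≠ 0.
  x = 3: f_y(3, y) = -3*y**2 - 28*y - 25; vanishes at y ∈ {-1}. (3, -1): f_x = -108 ≠ 0.
  x = 4: f_y(4, y) = -3*y**2 - 32*y - 29; vanishes at y ∈ {-1}. (4, -1): f_x = -147 ≠ 0.
Only singular point on the grid: (-3, -1).
Classify: substitute x = -3 + u, y = -1 + v and expand: f = -u**3 - 2*u*v**2 - v**3 + v**2.
No constant or linear terms (consistent with a singular point). Quadratic part: v**2. Cubic part: -u**3 - 2*u*v**2 - v**3.
The quadratic part v**2 is a perfect square, so there is a single (double) tangent line v = 0, i.e. y = -1. Restricting the cubic part to that line (v = 0) leaves -u**3 ≠ 0, so f is not divisible by v and the branch is v² ≈ u**3 to lowest order — this is a cusp.
Classification: cusp.


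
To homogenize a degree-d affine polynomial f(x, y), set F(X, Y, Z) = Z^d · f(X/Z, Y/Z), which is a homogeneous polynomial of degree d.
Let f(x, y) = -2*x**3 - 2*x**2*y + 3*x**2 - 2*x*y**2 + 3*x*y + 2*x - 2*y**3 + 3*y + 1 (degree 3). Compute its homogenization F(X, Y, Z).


F(X, Y, Z) = -2*X**3 - 2*X**2*Y + 3*X**2*Z - 2*X*Y**2 + 3*X*Y*Z + 2*X*Z**2 - 2*Y**3 + 3*Y*Z**2 + Z**3

deg(f) = 3.
Substitute x = X/Z, y = Y/Z into f, then multiply by Z^3.
  monomial -2·x^3·y^0 ↦ -2·X^3·Y^0·Z^0.
  monomial -2·x^2·y^1 ↦ -2·X^2·Y^1·Z^0.
  monomial 3·x^2·y^0 ↦ 3·X^2·Y^0·Z^1.
  monomial -2·x^1·y^2 ↦ -2·X^1·Y^2·Z^0.
  monomial 3·x^1·y^1 ↦ 3·X^1·Y^1·Z^1.
  monomial 2·x^1·y^0 ↦ 2·X^1·Y^0·Z^2.
  monomial -2·x^0·y^3 ↦ -2·X^0·Y^3·Z^0.
  monomial 3·x^0·y^1 ↦ 3·X^0·Y^1·Z^2.
  monomial 1·x^0·y^0 ↦ 1·X^0·Y^0·Z^3.
Collecting: F(X, Y, Z) = -2*X**3 - 2*X**2*Y + 3*X**2*Z - 2*X*Y**2 + 3*X*Y*Z + 2*X*Z**2 - 2*Y**3 + 3*Y*Z**2 + Z**3.


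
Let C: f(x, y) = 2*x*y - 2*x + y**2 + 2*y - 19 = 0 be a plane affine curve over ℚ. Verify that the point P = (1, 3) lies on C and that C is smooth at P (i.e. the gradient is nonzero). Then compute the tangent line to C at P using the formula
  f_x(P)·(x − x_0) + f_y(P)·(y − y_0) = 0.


Tangent line at P: 4*x + 10*y - 34 = 0.

Step 1: f(1, 3) = 0, so P lies on C.
Step 2: partial derivatives
  f_x(x, y) = 2*y - 2, f_y(x, y) = 2*x + 2*y + 2.
  f_x(P) = 4, f_y(P) = 10 (gradient nonzero, so P is smooth).
Step 3: tangent line at P: 4·(x − 1) + 10·(y − 3) = 0.
Expanding: 4*x + 10*y - 34 = 0.


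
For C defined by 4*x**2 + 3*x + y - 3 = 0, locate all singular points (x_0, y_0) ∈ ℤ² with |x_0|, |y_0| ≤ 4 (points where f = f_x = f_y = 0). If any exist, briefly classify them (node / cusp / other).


No singular points in the scanned grid; C is smooth there.

Compute partial derivatives:
  f_x = 8*x + 3.
  f_y = 1.
f_y = 1 is a nonzero constant, so f_y never vanishes: no point (x, y) can satisfy f = f_x = f_y = 0. In particular no (x, y) ∈ {−4, ..., 4}² is singular; the curve is smooth.


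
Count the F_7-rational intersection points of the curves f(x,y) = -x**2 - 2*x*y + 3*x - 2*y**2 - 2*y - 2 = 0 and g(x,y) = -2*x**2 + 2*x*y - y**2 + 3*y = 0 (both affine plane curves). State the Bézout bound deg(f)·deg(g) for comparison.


Common zeros: ∅; count = 0; Bézout bound = 4.

deg(f) = 2, deg(g) = 2, so Bézout bound = 4.
Scan x ∈ F_7. For each x, list the y ∈ F_7 with f(x, y) ≡ 0 and those with g(x, y) ≡ 0 (mod 7); the common zeros in that column are the intersection.
  x = 0: f ≡ 0 at y ∈ {2, 4}; g ≡ 0 at y ∈ {0, 3}; common: ∅.
  x = 1: f ≡ 0 at y ∈ {0, 5}; g ≡ 0 at y ∈ ∅; common: ∅.
  x = 2: f ≡ 0 at y ∈ {0, 4}; g ≡ 0 at y ∈ ∅; common: ∅.
  x = 3: f ≡ 0 at y ∈ ∅; g ≡ 0 at y ∈ {3, 6}; common: ∅.
  x = 4: f ≡ 0 at y ∈ ∅; g ≡ 0 at y ∈ {2}; common: ∅.
  x = 5: f ≡ 0 at y ∈ ∅; g ≡ 0 at y ∈ {2, 4}; common: ∅.
  x = 6: f ≡ 0 at y ∈ {2, 5}; g ≡ 0 at y ∈ {4}; common: ∅.
Collecting: common zeros = ∅, so the count is 0.
Comparison with the Bézout bound: 0 ≤ 4 = deg(f)·deg(g), as expected for curves with no common component (the affine F_7-count falls short of the bound because intersections may lie at infinity, over extension fields, or carry multiplicity).


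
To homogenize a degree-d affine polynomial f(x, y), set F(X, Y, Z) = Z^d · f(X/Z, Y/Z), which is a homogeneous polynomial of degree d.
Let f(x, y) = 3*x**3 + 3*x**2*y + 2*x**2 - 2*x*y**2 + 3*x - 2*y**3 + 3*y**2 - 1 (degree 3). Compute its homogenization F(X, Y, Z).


F(X, Y, Z) = 3*X**3 + 3*X**2*Y + 2*X**2*Z - 2*X*Y**2 + 3*X*Z**2 - 2*Y**3 + 3*Y**2*Z - Z**3

deg(f) = 3.
Substitute x = X/Z, y = Y/Z into f, then multiply by Z^3.
  monomial 3·x^3·y^0 ↦ 3·X^3·Y^0·Z^0.
  monomial 3·x^2·y^1 ↦ 3·X^2·Y^1·Z^0.
  monomial 2·x^2·y^0 ↦ 2·X^2·Y^0·Z^1.
  monomial -2·x^1·y^2 ↦ -2·X^1·Y^2·Z^0.
  monomial 3·x^1·y^0 ↦ 3·X^1·Y^0·Z^2.
  monomial -2·x^0·y^3 ↦ -2·X^0·Y^3·Z^0.
  monomial 3·x^0·y^2 ↦ 3·X^0·Y^2·Z^1.
  monomial -1·x^0·y^0 ↦ -1·X^0·Y^0·Z^3.
Collecting: F(X, Y, Z) = 3*X**3 + 3*X**2*Y + 2*X**2*Z - 2*X*Y**2 + 3*X*Z**2 - 2*Y**3 + 3*Y**2*Z - Z**3.


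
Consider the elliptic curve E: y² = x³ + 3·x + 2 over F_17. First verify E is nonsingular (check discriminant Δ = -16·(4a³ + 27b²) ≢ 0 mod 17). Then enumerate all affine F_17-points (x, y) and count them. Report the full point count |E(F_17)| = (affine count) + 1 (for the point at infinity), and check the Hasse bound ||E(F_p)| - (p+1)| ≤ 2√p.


Affine points = {(0, 6), (0, 11), (2, 4), (2, 13), (3, 2), (3, 15), (6, 7), (6, 10), (7, 3), (7, 14), (12, 7), (12, 10), (14, 0), (16, 7), (16, 10)}; affine count = 15; |E(F_17)| = 16.

Discriminant check: Δ ∝ 4a³ + 27b² = 4·3³ + 27·2² = 4·27 + 27·4 ≡ 12 (mod 17). Nonzero ⇒ E is nonsingular.
For each x ∈ F_17, compute rhs = x³ + 3·x + 2 mod 17, then count y ∈ F_17 with y² ≡ rhs.
  x = 0: rhs = 2, matching y values: 6, 11 (2 points).
  x = 1: rhs = 6, matching y values: none (0 points).
  x = 2: rhs = 16, matching y values: 4, 13 (2 points).
  x = 3: rhs = 4, matching y values: 2, 15 (2 points).
  x = 4: rhs = 10, matching y values: none (0 points).
  x = 5: rhs = 6, matching y values: none (0 points).
  x = 6: rhs = 15, matching y values: 7, 10 (2 points).
  x = 7: rhs = 9, matching y values: 3, 14 (2 points).
  x = 8: rhs = 11, matching y values: none (0 points).
  x = 9: rhs = 10, matching y values: none (0 points).
  x = 10: rhs = 12, matching y values: none (0 points).
  x = 11: rhs = 6, matching y values: none (0 points).
  x = 12: rhs = 15, matching y values: 7, 10 (2 points).
  x = 13: rhs = 11, matching y values: none (0 points).
  x = 14: rhs = 0, matching y values: 0 (1 points).
  x = 15: rhs = 5, matching y values: none (0 points).
  x = 16: rhs = 15, matching y values: 7, 10 (2 points).
Total affine count: 15.
Full point count |E(F_17)| = 15 + 1 = 16.
Hasse bound: |16 − (17+1)| = |-2| = 2 ≤ 2√17 ≈ 8.2462 ✓.


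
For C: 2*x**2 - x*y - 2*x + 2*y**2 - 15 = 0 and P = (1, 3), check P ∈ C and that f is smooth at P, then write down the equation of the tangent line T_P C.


Tangent line at P: -x + 11*y - 32 = 0.

Step 1: f(1, 3) = 0, so P lies on C.
Step 2: partial derivatives
  f_x(x, y) = 4*x - y - 2, f_y(x, y) = -x + 4*y.
  f_x(P) = -1, f_y(P) = 11 (gradient nonzero, so P is smooth).
Step 3: tangent line at P: -1·(x − 1) + 11·(y − 3) = 0.
Expanding: -x + 11*y - 32 = 0.


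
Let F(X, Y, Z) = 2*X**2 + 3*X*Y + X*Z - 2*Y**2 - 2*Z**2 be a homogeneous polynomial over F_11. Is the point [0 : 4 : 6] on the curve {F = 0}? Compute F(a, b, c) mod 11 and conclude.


F(0,4,6) ≡ 6 (mod 11); P is NOT on the curve.

Evaluate F(0, 4, 6) term-by-term (mod 11).
  2*X**2 ↦ 2·0·1·1 = 0
  3*X*Y ↦ 3·0·4·1 = 0
  X*Z ↦ 1·0·1·6 = 0
  -2*Y**2 ↦ -2·1·16·1 = -32
  -2*Z**2 ↦ -2·1·1·36 = -72
Sum: F(0, 4, 6) = (0) + (0) + (0) + (-32) + (-72) = -104.
Reducing mod 11: -104 ≡ 6 (mod 11).
Since F(a, b, c) ≡ 6 ≠ 0 (mod 11), P does NOT lie on the curve.


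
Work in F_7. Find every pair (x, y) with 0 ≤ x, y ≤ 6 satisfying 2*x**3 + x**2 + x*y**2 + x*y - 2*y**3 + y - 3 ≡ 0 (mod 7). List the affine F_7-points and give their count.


Affine F_7-points: {(1, 0), (2, 5), (5, 6), (6, 1)}; count = 4.

For each of the 49 pairs (x, y) ∈ F_7², evaluate f(x, y) mod 7. Record the zeros.
  x = 0: [0↦4, 1↦3, 2↦4, 3↦2, 4↦6, 5↦4, 6↦5]  zeros at y ∈ ∅
  x = 1: [0↦0, 1↦1, 2↦6, 3↦3, 4↦1, 5↦2, 6↦1]  zeros at y ∈ {0}
  x = 2: [0↦3, 1↦6, 2↦1, 3↦4, 4↦3, 5↦0, 6↦4]  zeros at y ∈ {5}
  x = 3: [0↦4, 1↦2, 2↦1, 3↦3, 4↦3, 5↦3, 6↦5]  zeros at y ∈ ∅
  x = 4: [0↦1, 1↦1, 2↦4, 3↦5, 4↦6, 5↦2, 6↦2]  zeros at y ∈ ∅
  x = 5: [0↦6, 1↦1, 2↦1, 3↦1, 4↦3, 5↦2, 6↦0]  zeros at y ∈ {6}
  x = 6: [0↦3, 1↦0, 2↦4, 3↦3, 4↦6, 5↦1, 6↦4]  zeros at y ∈ {1}
Collecting zeros: affine points = {(1, 0), (2, 5), (5, 6), (6, 1)}.
Total count |C(F_7)_aff| = 4.


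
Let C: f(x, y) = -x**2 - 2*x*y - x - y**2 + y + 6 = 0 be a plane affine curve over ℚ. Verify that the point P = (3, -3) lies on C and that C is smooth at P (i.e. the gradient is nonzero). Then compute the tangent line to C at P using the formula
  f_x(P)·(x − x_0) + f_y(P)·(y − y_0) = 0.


Tangent line at P: -x + y + 6 = 0.

Step 1: f(3, -3) = 0, so P lies on C.
Step 2: partial derivatives
  f_x(x, y) = -2*x - 2*y - 1, f_y(x, y) = -2*x - 2*y + 1.
  f_x(P) = -1, f_y(P) = 1 (gradient nonzero, so P is smooth).
Step 3: tangent line at P: -1·(x − 3) + 1·(y − -3) = 0.
Expanding: -x + y + 6 = 0.


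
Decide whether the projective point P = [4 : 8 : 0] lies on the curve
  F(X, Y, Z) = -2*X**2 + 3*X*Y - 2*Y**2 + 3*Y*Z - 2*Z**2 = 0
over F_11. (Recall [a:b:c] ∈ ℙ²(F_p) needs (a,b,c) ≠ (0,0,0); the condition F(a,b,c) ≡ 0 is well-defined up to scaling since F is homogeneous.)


F(4,8,0) ≡ 2 (mod 11); P is NOT on the curve.

Evaluate F(4, 8, 0) term-by-term (mod 11).
  -2*X**2 ↦ -2·16·1·1 = -32
  3*X*Y ↦ 3·4·8·1 = 96
  -2*Y**2 ↦ -2·1·64·1 = -128
  3*Y*Z ↦ 3·1·8·0 = 0
  -2*Z**2 ↦ -2·1·1·0 = 0
Sum: F(4, 8, 0) = (-32) + (96) + (-128) + (0) + (0) = -64.
Reducing mod 11: -64 ≡ 2 (mod 11).
Since F(a, b, c) ≡ 2 ≠ 0 (mod 11), P does NOT lie on the curve.


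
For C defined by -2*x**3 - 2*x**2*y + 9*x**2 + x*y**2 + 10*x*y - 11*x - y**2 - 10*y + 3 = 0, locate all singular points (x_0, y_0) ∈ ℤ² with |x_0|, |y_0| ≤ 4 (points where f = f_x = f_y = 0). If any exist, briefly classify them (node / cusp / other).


Singular points: {(2, -1)}; classification: node.

Compute partial derivatives:
  f_x = -6*x**2 - 4*x*y + 18*x + y**2 + 10*y - 11.
  f_y = -2*x**2 + 2*x*y + 10*x - 2*y - 10.
Scan x_0 ∈ {−4, ..., 4}. For each x_0, f_y(x_0, y) is a polynomial in y; find its integer roots y ∈ {−4, ..., 4}, then test f_x and f at those candidates.
  x = -4: f_y(-4, y) = -10*y - 82; no integer root y with |y| ≤ 4.
  x = -3: f_y(-3, y) = -8*y - 58; no integer root y with |y| ≤ 4.
  x = -2: f_y(-2, y) = -6*y - 38; no integer root y with |y| ≤ 4.
  x = -1: f_y(-1, y) = -4*y - 22; no integer root y with |y| ≤ 4.
  x = 0: f_y(0, y) = -2*y - 10; no integer root y with |y| ≤ 4.
  x = 1: f_y(1, y) = -2; no integer root y with |y| ≤ 4.
  x = 2: f_y(2, y) = 2*y + 2; vanishes at y ∈ {-1}. (2, -1): f_x = 0, f = 0 — SINGULAR.
  x = 3: f_y(3, y) = 4*y + 2; no integer root y with |y| ≤ 4.
  x = 4: f_y(4, y) = 6*y - 2; no integer root y with |y| ≤ 4.
Only singular point on the grid: (2, -1).
Classify: substitute x = 2 + u, y = -1 + v and expand: f = -2*u**3 - 2*u**2*v - u**2 + u*v**2 + v**2.
No constant or linear terms (consistent with a singular point). Quadratic part: -u**2 + v**2. Cubic part: -2*u**3 - 2*u**2*v + u*v**2.
The quadratic part v**2 - u**2 = (v − u)(v + u) splits into two distinct linear factors, so there are two distinct tangent lines y − -1 = ±(x − 2) — this is a node (ordinary double point).
Classification: node.


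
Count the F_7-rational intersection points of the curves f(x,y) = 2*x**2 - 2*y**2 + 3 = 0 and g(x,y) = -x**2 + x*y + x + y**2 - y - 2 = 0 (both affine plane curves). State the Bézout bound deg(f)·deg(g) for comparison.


Common zeros: {(4, 0)}; count = 1; Bézout bound = 4.

deg(f) = 2, deg(g) = 2, so Bézout bound = 4.
Scan x ∈ F_7. For each x, list the y ∈ F_7 with f(x, y) ≡ 0 and those with g(x, y) ≡ 0 (mod 7); the common zeros in that column are the intersection.
  x = 0: f ≡ 0 at y ∈ ∅; g ≡ 0 at y ∈ {2, 6}; common: ∅.
  x = 1: f ≡ 0 at y ∈ ∅; g ≡ 0 at y ∈ {3, 4}; common: ∅.
  x = 2: f ≡ 0 at y ∈ {3, 4}; g ≡ 0 at y ∈ ∅; common: ∅.
  x = 3: f ≡ 0 at y ∈ {0}; g ≡ 0 at y ∈ {2, 3}; common: ∅.
  x = 4: f ≡ 0 at y ∈ {0}; g ≡ 0 at y ∈ {0, 4}; common: {0}.
  x = 5: f ≡ 0 at y ∈ {3, 4}; g ≡ 0 at y ∈ ∅; common: ∅.
  x = 6: f ≡ 0 at y ∈ ∅; g ≡ 0 at y ∈ ∅; common: ∅.
Collecting: common zeros = {(4, 0)}, so the count is 1.
Comparison with the Bézout bound: 1 ≤ 4 = deg(f)·deg(g), as expected for curves with no common component (the affine F_7-count falls short of the bound because intersections may lie at infinity, over extension fields, or carry multiplicity).


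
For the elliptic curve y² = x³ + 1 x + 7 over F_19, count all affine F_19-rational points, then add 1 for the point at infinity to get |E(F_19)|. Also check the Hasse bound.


Affine points = {(0, 8), (0, 11), (1, 3), (1, 16), (2, 6), (2, 13), (5, 2), (5, 17), (6, 1), (6, 18), (9, 2), (9, 17), (11, 0), (17, 4), (17, 15), (18, 9), (18, 10)}; affine count = 17; |E(F_19)| = 18.

Discriminant check: Δ ∝ 4a³ + 27b² = 4·1³ + 27·7² = 4·1 + 27·49 ≡ 16 (mod 19). Nonzero ⇒ E is nonsingular.
For each x ∈ F_19, compute rhs = x³ + 1·x + 7 mod 19, then count y ∈ F_19 with y² ≡ rhs.
  x = 0: rhs = 7, matching y values: 8, 11 (2 points).
  x = 1: rhs = 9, matching y values: 3, 16 (2 points).
  x = 2: rhs = 17, matching y values: 6, 13 (2 points).
  x = 3: rhs = 18, matching y values: none (0 points).
  x = 4: rhs = 18, matching y values: none (0 points).
  x = 5: rhs = 4, matching y values: 2, 17 (2 points).
  x = 6: rhs = 1, matching y values: 1, 18 (2 points).
  x = 7: rhs = 15, matching y values: none (0 points).
  x = 8: rhs = 14, matching y values: none (0 points).
  x = 9: rhs = 4, matching y values: 2, 17 (2 points).
  x = 10: rhs = 10, matching y values: none (0 points).
  x = 11: rhs = 0, matching y values: 0 (1 points).
  x = 12: rhs = 18, matching y values: none (0 points).
  x = 13: rhs = 13, matching y values: none (0 points).
  x = 14: rhs = 10, matching y values: none (0 points).
  x = 15: rhs = 15, matching y values: none (0 points).
  x = 16: rhs = 15, matching y values: none (0 points).
  x = 17: rhs = 16, matching y values: 4, 15 (2 points).
  x = 18: rhs = 5, matching y values: 9, 10 (2 points).
Total affine count: 17.
Full point count |E(F_19)| = 17 + 1 = 18.
Hasse bound: |18 − (19+1)| = |-2| = 2 ≤ 2√19 ≈ 8.7178 ✓.


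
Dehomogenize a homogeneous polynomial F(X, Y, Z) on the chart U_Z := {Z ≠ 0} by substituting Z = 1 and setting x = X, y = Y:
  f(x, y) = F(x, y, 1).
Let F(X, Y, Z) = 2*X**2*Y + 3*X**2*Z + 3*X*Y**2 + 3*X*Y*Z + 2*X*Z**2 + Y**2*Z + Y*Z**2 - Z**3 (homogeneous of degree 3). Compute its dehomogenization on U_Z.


f(x, y) = 2*x**2*y + 3*x**2 + 3*x*y**2 + 3*x*y + 2*x + y**2 + y - 1

On U_Z we set Z = 1. Each monomial c·X^i·Y^j·Z^k in F becomes c·x^i·y^j·1^k = c·x^i·y^j.
Substituting Z = 1: F(X, Y, 1) = 2*x**2*y + 3*x**2 + 3*x*y**2 + 3*x*y + 2*x + y**2 + y - 1.
Note: deg(f) ≤ deg(F) = 3; strict inequality happens when F is divisible by Z (lost terms).


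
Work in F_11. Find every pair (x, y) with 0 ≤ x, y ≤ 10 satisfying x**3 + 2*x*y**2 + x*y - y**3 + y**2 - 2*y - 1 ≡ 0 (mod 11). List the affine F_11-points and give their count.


Affine F_11-points: {(1, 0), (1, 5), (1, 9), (2, 1), (3, 1), (3, 7), (3, 10), (4, 8), (5, 7), (6, 1), (8, 2)}; count = 11.

For each of the 121 pairs (x, y) ∈ F_11², evaluate f(x, y) mod 11. Record the zeros.
  x = 0: [0↦10, 1↦8, 2↦2, 3↦8, 4↦9, 5↦10, 6↦5, 7↦10, 8↦8, 9↦4, 10↦3]  zeros at y ∈ ∅
  x = 1: [0↦0, 1↦1, 2↦2, 3↦8, 4↦2, 5↦0, 6↦7, 7↦6, 8↦2, 9↦0, 10↦5]  zeros at y ∈ {0, 5, 9}
  x = 2: [0↦7, 1↦0, 2↦8, 3↦3, 4↦1, 5↦7, 6↦4, 7↦8, 8↦2, 9↦2, 10↦2]  zeros at y ∈ {1}
  x = 3: [0↦4, 1↦0, 2↦4, 3↦10, 4↦1, 5↦4, 6↦2, 7↦0, 8↦3, 9↦5, 10↦0]  zeros at y ∈ {1, 7, 10}
  x = 4: [0↦8, 1↦7, 2↦7, 3↦2, 4↦8, 5↦8, 6↦7, 7↦10, 8↦0, 9↦4, 10↦5]  zeros at y ∈ {8}
  x = 5: [0↦3, 1↦5, 2↦1, 3↦7, 4↦6, 5↦3, 6↦3, 7↦0, 8↦10, 9↦5, 10↦1]  zeros at y ∈ {7}
  x = 6: [0↦6, 1↦0, 2↦3, 3↦9, 4↦1, 5↦6, 6↦7, 7↦9, 8↦6, 9↦3, 10↦5]  zeros at y ∈ {1}
  x = 7: [0↦1, 1↦9, 2↦8, 3↦3, 4↦10, 5↦1, 6↦3, 7↦10, 8↦5, 9↦4, 10↦1]  zeros at y ∈ ∅
  x = 8: [0↦5, 1↦5, 2↦0, 3↦6, 4↦6, 5↦5, 6↦8, 7↦9, 8↦2, 9↦3, 10↦6]  zeros at y ∈ {2}
  x = 9: [0↦2, 1↦5, 2↦7, 3↦2, 4↦6, 5↦2, 6↦6, 7↦1, 8↦3, 9↦6, 10↦4]  zeros at y ∈ ∅
  x = 10: [0↦9, 1↦4, 2↦2, 3↦8, 4↦5, 5↦9, 6↦3, 7↦3, 8↦3, 9↦8, 10↦1]  zeros at y ∈ ∅
Collecting zeros: affine points = {(1, 0), (1, 5), (1, 9), (2, 1), (3, 1), (3, 7), (3, 10), (4, 8), (5, 7), (6, 1), (8, 2)}.
Total count |C(F_11)_aff| = 11.


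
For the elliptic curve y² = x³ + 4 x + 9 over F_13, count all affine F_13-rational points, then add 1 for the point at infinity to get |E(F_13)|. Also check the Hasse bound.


Affine points = {(0, 3), (0, 10), (1, 1), (1, 12), (2, 5), (2, 8), (3, 3), (3, 10), (7, 4), (7, 9), (10, 3), (10, 10), (12, 2), (12, 11)}; affine count = 14; |E(F_13)| = 15.

Discriminant check: Δ ∝ 4a³ + 27b² = 4·4³ + 27·9² = 4·64 + 27·81 ≡ 12 (mod 13). Nonzero ⇒ E is nonsingular.
For each x ∈ F_13, compute rhs = x³ + 4·x + 9 mod 13, then count y ∈ F_13 with y² ≡ rhs.
  x = 0: rhs = 9, matching y values: 3, 10 (2 points).
  x = 1: rhs = 1, matching y values: 1, 12 (2 points).
  x = 2: rhs = 12, matching y values: 5, 8 (2 points).
  x = 3: rhs = 9, matching y values: 3, 10 (2 points).
  x = 4: rhs = 11, matching y values: none (0 points).
  x = 5: rhs = 11, matching y values: none (0 points).
  x = 6: rhs = 2, matching y values: none (0 points).
  x = 7: rhs = 3, matching y values: 4, 9 (2 points).
  x = 8: rhs = 7, matching y values: none (0 points).
  x = 9: rhs = 7, matching y values: none (0 points).
  x = 10: rhs = 9, matching y values: 3, 10 (2 points).
  x = 11: rhs = 6, matching y values: none (0 points).
  x = 12: rhs = 4, matching y values: 2, 11 (2 points).
Total affine count: 14.
Full point count |E(F_13)| = 14 + 1 = 15.
Hasse bound: |15 − (13+1)| = |1| = 1 ≤ 2√13 ≈ 7.2111 ✓.


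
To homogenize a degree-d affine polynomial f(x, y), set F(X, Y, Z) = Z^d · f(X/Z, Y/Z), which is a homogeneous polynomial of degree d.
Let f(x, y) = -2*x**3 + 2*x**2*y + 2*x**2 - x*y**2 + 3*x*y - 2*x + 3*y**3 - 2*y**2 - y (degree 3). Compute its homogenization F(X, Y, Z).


F(X, Y, Z) = -2*X**3 + 2*X**2*Y + 2*X**2*Z - X*Y**2 + 3*X*Y*Z - 2*X*Z**2 + 3*Y**3 - 2*Y**2*Z - Y*Z**2

deg(f) = 3.
Substitute x = X/Z, y = Y/Z into f, then multiply by Z^3.
  monomial -2·x^3·y^0 ↦ -2·X^3·Y^0·Z^0.
  monomial 2·x^2·y^1 ↦ 2·X^2·Y^1·Z^0.
  monomial 2·x^2·y^0 ↦ 2·X^2·Y^0·Z^1.
  monomial -1·x^1·y^2 ↦ -1·X^1·Y^2·Z^0.
  monomial 3·x^1·y^1 ↦ 3·X^1·Y^1·Z^1.
  monomial -2·x^1·y^0 ↦ -2·X^1·Y^0·Z^2.
  monomial 3·x^0·y^3 ↦ 3·X^0·Y^3·Z^0.
  monomial -2·x^0·y^2 ↦ -2·X^0·Y^2·Z^1.
  monomial -1·x^0·y^1 ↦ -1·X^0·Y^1·Z^2.
Collecting: F(X, Y, Z) = -2*X**3 + 2*X**2*Y + 2*X**2*Z - X*Y**2 + 3*X*Y*Z - 2*X*Z**2 + 3*Y**3 - 2*Y**2*Z - Y*Z**2.


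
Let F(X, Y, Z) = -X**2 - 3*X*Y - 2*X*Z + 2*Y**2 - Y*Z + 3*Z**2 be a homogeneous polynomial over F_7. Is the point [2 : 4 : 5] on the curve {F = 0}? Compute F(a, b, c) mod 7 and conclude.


F(2,4,5) ≡ 4 (mod 7); P is NOT on the curve.

Evaluate F(2, 4, 5) term-by-term (mod 7).
  -X**2 ↦ -1·4·1·1 = -4
  -3*X*Y ↦ -3·2·4·1 = -24
  -2*X*Z ↦ -2·2·1·5 = -20
  2*Y**2 ↦ 2·1·16·1 = 32
  -Y*Z ↦ -1·1·4·5 = -20
  3*Z**2 ↦ 3·1·1·25 = 75
Sum: F(2, 4, 5) = (-4) + (-24) + (-20) + (32) + (-20) + (75) = 39.
Reducing mod 7: 39 ≡ 4 (mod 7).
Since F(a, b, c) ≡ 4 ≠ 0 (mod 7), P does NOT lie on the curve.


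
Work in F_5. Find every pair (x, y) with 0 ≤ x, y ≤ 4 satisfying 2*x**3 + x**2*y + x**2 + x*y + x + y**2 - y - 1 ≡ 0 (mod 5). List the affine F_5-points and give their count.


Affine F_5-points: {(0, 3), (1, 1), (1, 3), (2, 2), (2, 3), (3, 0), (3, 4)}; count = 7.

For each of the 25 pairs (x, y) ∈ F_5², evaluate f(x, y) mod 5. Record the zeros.
  x = 0: [0↦4, 1↦4, 2↦1, 3↦0, 4↦1]  zeros at y ∈ {3}
  x = 1: [0↦3, 1↦0, 2↦4, 3↦0, 4↦3]  zeros at y ∈ {1, 3}
  x = 2: [0↦1, 1↦2, 2↦0, 3↦0, 4↦2]  zeros at y ∈ {2, 3}
  x = 3: [0↦0, 1↦2, 2↦1, 3↦2, 4↦0]  zeros at y ∈ {0, 4}
  x = 4: [0↦2, 1↦2, 2↦4, 3↦3, 4↦4]  zeros at y ∈ ∅
Collecting zeros: affine points = {(0, 3), (1, 1), (1, 3), (2, 2), (2, 3), (3, 0), (3, 4)}.
Total count |C(F_5)_aff| = 7.


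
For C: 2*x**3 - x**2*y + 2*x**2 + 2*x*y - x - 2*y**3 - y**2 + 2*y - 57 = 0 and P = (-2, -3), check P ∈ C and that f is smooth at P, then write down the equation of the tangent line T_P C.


Tangent line at P: -3*x - 54*y - 168 = 0.

Step 1: f(-2, -3) = 0, so P lies on C.
Step 2: partial derivatives
  f_x(x, y) = 6*x**2 - 2*x*y + 4*x + 2*y - 1, f_y(x, y) = -x**2 + 2*x - 6*y**2 - 2*y + 2.
  f_x(P) = -3, f_y(P) = -54 (gradient nonzero, so P is smooth).
Step 3: tangent line at P: -3·(x − -2) + -54·(y − -3) = 0.
Expanding: -3*x - 54*y - 168 = 0.


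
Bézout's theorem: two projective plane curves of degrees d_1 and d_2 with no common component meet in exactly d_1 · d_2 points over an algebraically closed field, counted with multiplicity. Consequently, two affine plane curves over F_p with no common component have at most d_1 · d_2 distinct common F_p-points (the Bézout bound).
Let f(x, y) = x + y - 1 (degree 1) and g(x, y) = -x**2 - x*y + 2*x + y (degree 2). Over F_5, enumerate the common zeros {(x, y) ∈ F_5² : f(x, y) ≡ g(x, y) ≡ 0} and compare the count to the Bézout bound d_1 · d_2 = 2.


Common zeros: ∅; count = 0; Bézout bound = 2.

deg(f) = 1, deg(g) = 2, so Bézout bound = 2.
Scan x ∈ F_5. For each x, list the y ∈ F_5 with f(x, y) ≡ 0 and those with g(x, y) ≡ 0 (mod 5); the common zeros in that column are the intersection.
  x = 0: f ≡ 0 at y ∈ {1}; g ≡ 0 at y ∈ {0}; common: ∅.
  x = 1: f ≡ 0 at y ∈ {0}; g ≡ 0 at y ∈ ∅; common: ∅.
  x = 2: f ≡ 0 at y ∈ {4}; g ≡ 0 at y ∈ {0}; common: ∅.
  x = 3: f ≡ 0 at y ∈ {3}; g ≡ 0 at y ∈ {1}; common: ∅.
  x = 4: f ≡ 0 at y ∈ {2}; g ≡ 0 at y ∈ {4}; common: ∅.
Collecting: common zeros = ∅, so the count is 0.
Comparison with the Bézout bound: 0 ≤ 2 = deg(f)·deg(g), as expected for curves with no common component (the affine F_5-count falls short of the bound because intersections may lie at infinity, over extension fields, or carry multiplicity).


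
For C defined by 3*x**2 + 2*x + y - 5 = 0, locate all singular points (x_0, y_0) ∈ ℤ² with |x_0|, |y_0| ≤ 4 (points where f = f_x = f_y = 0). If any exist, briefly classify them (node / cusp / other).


No singular points in the scanned grid; C is smooth there.

Compute partial derivatives:
  f_x = 6*x + 2.
  f_y = 1.
f_y = 1 is a nonzero constant, so f_y never vanishes: no point (x, y) can satisfy f = f_x = f_y = 0. In particular no (x, y) ∈ {−4, ..., 4}² is singular; the curve is smooth.


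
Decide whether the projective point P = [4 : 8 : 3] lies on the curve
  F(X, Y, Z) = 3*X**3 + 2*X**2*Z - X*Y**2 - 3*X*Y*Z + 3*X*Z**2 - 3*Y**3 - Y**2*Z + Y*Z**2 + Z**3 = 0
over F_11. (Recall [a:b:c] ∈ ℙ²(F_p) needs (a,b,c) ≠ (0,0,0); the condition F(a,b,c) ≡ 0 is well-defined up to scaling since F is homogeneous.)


F(4,8,3) ≡ 5 (mod 11); P is NOT on the curve.

Evaluate F(4, 8, 3) term-by-term (mod 11).
  3*X**3 ↦ 3·64·1·1 = 192
  2*X**2*Z ↦ 2·16·1·3 = 96
  -X*Y**2 ↦ -1·4·64·1 = -256
  -3*X*Y*Z ↦ -3·4·8·3 = -288
  3*X*Z**2 ↦ 3·4·1·9 = 108
  -3*Y**3 ↦ -3·1·512·1 = -1536
  -Y**2*Z ↦ -1·1·64·3 = -192
  Y*Z**2 ↦ 1·1·8·9 = 72
  Z**3 ↦ 1·1·1·27 = 27
Sum: F(4, 8, 3) = (192) + (96) + (-256) + (-288) + (108) + (-1536) + (-192) + (72) + (27) = -1777.
Reducing mod 11: -1777 ≡ 5 (mod 11).
Since F(a, b, c) ≡ 5 ≠ 0 (mod 11), P does NOT lie on the curve.


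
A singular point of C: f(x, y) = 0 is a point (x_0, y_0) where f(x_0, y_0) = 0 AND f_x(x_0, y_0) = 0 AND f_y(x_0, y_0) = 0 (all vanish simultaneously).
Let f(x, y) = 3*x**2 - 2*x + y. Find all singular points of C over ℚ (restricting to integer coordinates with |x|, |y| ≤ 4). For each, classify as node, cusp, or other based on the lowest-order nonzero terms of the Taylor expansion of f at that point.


No singular points in the scanned grid; C is smooth there.

Compute partial derivatives:
  f_x = 6*x - 2.
  f_y = 1.
f_y = 1 is a nonzero constant, so f_y never vanishes: no point (x, y) can satisfy f = f_x = f_y = 0. In particular no (x, y) ∈ {−4, ..., 4}² is singular; the curve is smooth.


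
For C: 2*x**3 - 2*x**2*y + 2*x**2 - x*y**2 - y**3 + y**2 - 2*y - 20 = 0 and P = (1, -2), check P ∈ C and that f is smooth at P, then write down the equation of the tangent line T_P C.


Tangent line at P: 14*x - 16*y - 46 = 0.

Step 1: f(1, -2) = 0, so P lies on C.
Step 2: partial derivatives
  f_x(x, y) = 6*x**2 - 4*x*y + 4*x - y**2, f_y(x, y) = -2*x**2 - 2*x*y - 3*y**2 + 2*y - 2.
  f_x(P) = 14, f_y(P) = -16 (gradient nonzero, so P is smooth).
Step 3: tangent line at P: 14·(x − 1) + -16·(y − -2) = 0.
Expanding: 14*x - 16*y - 46 = 0.


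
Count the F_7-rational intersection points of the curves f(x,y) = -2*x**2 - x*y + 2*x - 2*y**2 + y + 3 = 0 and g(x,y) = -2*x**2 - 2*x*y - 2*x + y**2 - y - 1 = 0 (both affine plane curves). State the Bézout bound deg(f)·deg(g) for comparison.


Common zeros: {(3, 2), (5, 6)}; count = 2; Bézout bound = 4.

deg(f) = 2, deg(g) = 2, so Bézout bound = 4.
Scan x ∈ F_7. For each x, list the y ∈ F_7 with f(x, y) ≡ 0 and those with g(x, y) ≡ 0 (mod 7); the common zeros in that column are the intersection.
  x = 0: f ≡ 0 at y ∈ {5, 6}; g ≡ 0 at y ∈ ∅; common: ∅.
  x = 1: f ≡ 0 at y ∈ ∅; g ≡ 0 at y ∈ {1, 2}; common: ∅.
  x = 2: f ≡ 0 at y ∈ {5}; g ≡ 0 at y ∈ {6}; common: ∅.
  x = 3: f ≡ 0 at y ∈ {2, 4}; g ≡ 0 at y ∈ {2, 5}; common: {2}.
  x = 4: f ≡ 0 at y ∈ {0, 2}; g ≡ 0 at y ∈ {1}; common: ∅.
  x = 5: f ≡ 0 at y ∈ {6}; g ≡ 0 at y ∈ {5, 6}; common: {6}.
  x = 6: f ≡ 0 at y ∈ ∅; g ≡ 0 at y ∈ ∅; common: ∅.
Collecting: common zeros = {(3, 2), (5, 6)}, so the count is 2.
Comparison with the Bézout bound: 2 ≤ 4 = deg(f)·deg(g), as expected for curves with no common component (the affine F_7-count falls short of the bound because intersections may lie at infinity, over extension fields, or carry multiplicity).


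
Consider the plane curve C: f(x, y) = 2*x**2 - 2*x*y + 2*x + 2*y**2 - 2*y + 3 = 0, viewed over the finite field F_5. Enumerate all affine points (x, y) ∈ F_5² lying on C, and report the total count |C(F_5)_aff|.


Affine F_5-points: {(0, 3), (1, 1), (2, 0), (2, 3), (4, 1), (4, 4)}; count = 6.

For each of the 25 pairs (x, y) ∈ F_5², evaluate f(x, y) mod 5. Record the zeros.
  x = 0: [0↦3, 1↦3, 2↦2, 3↦0, 4↦2]  zeros at y ∈ {3}
  x = 1: [0↦2, 1↦0, 2↦2, 3↦3, 4↦3]  zeros at y ∈ {1}
  x = 2: [0↦0, 1↦1, 2↦1, 3↦0, 4↦3]  zeros at y ∈ {0, 3}
  x = 3: [0↦2, 1↦1, 2↦4, 3↦1, 4↦2]  zeros at y ∈ ∅
  x = 4: [0↦3, 1↦0, 2↦1, 3↦1, 4↦0]  zeros at y ∈ {1, 4}
Collecting zeros: affine points = {(0, 3), (1, 1), (2, 0), (2, 3), (4, 1), (4, 4)}.
Total count |C(F_5)_aff| = 6.


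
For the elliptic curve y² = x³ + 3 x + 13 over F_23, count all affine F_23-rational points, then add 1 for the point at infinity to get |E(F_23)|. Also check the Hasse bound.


Affine points = {(0, 6), (0, 17), (2, 2), (2, 21), (3, 7), (3, 16), (7, 3), (7, 20), (10, 10), (10, 13), (12, 11), (12, 12), (13, 8), (13, 15), (14, 4), (14, 19), (15, 11), (15, 12), (17, 3), (17, 20), (19, 11), (19, 12), (20, 0), (22, 3), (22, 20)}; affine count = 25; |E(F_23)| = 26.

Discriminant check: Δ ∝ 4a³ + 27b² = 4·3³ + 27·13² = 4·27 + 27·169 ≡ 2 (mod 23). Nonzero ⇒ E is nonsingular.
For each x ∈ F_23, compute rhs = x³ + 3·x + 13 mod 23, then count y ∈ F_23 with y² ≡ rhs.
  x = 0: rhs = 13, matching y values: 6, 17 (2 points).
  x = 1: rhs = 17, matching y values: none (0 points).
  x = 2: rhs = 4, matching y values: 2, 21 (2 points).
  x = 3: rhs = 3, matching y values: 7, 16 (2 points).
  x = 4: rhs = 20, matching y values: none (0 points).
  x = 5: rhs = 15, matching y values: none (0 points).
  x = 6: rhs = 17, matching y values: none (0 points).
  x = 7: rhs = 9, matching y values: 3, 20 (2 points).
  x = 8: rhs = 20, matching y values: none (0 points).
  x = 9: rhs = 10, matching y values: none (0 points).
  x = 10: rhs = 8, matching y values: 10, 13 (2 points).
  x = 11: rhs = 20, matching y values: none (0 points).
  x = 12: rhs = 6, matching y values: 11, 12 (2 points).
  x = 13: rhs = 18, matching y values: 8, 15 (2 points).
  x = 14: rhs = 16, matching y values: 4, 19 (2 points).
  x = 15: rhs = 6, matching y values: 11, 12 (2 points).
  x = 16: rhs = 17, matching y values: none (0 points).
  x = 17: rhs = 9, matching y values: 3, 20 (2 points).
  x = 18: rhs = 11, matching y values: none (0 points).
  x = 19: rhs = 6, matching y values: 11, 12 (2 points).
  x = 20: rhs = 0, matching y values: 0 (1 points).
  x = 21: rhs = 22, matching y values: none (0 points).
  x = 22: rhs = 9, matching y values: 3, 20 (2 points).
Total affine count: 25.
Full point count |E(F_23)| = 25 + 1 = 26.
Hasse bound: |26 − (23+1)| = |2| = 2 ≤ 2√23 ≈ 9.5917 ✓.


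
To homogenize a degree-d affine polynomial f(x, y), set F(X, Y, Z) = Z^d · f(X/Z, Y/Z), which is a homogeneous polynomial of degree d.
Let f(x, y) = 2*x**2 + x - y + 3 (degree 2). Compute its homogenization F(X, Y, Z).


F(X, Y, Z) = 2*X**2 + X*Z - Y*Z + 3*Z**2

deg(f) = 2.
Substitute x = X/Z, y = Y/Z into f, then multiply by Z^2.
  monomial 2·x^2·y^0 ↦ 2·X^2·Y^0·Z^0.
  monomial 1·x^1·y^0 ↦ 1·X^1·Y^0·Z^1.
  monomial -1·x^0·y^1 ↦ -1·X^0·Y^1·Z^1.
  monomial 3·x^0·y^0 ↦ 3·X^0·Y^0·Z^2.
Collecting: F(X, Y, Z) = 2*X**2 + X*Z - Y*Z + 3*Z**2.


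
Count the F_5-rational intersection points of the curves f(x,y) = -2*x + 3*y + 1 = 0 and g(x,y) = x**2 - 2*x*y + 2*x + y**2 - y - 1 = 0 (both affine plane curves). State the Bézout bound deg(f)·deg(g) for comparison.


Common zeros: {(0, 3), (1, 2)}; count = 2; Bézout bound = 2.

deg(f) = 1, deg(g) = 2, so Bézout bound = 2.
Scan x ∈ F_5. For each x, list the y ∈ F_5 with f(x, y) ≡ 0 and those with g(x, y) ≡ 0 (mod 5); the common zeros in that column are the intersection.
  x = 0: f ≡ 0 at y ∈ {3}; g ≡ 0 at y ∈ {3}; common: {3}.
  x = 1: f ≡ 0 at y ∈ {2}; g ≡ 0 at y ∈ {1, 2}; common: {2}.
  x = 2: f ≡ 0 at y ∈ {1}; g ≡ 0 at y ∈ ∅; common: ∅.
  x = 3: f ≡ 0 at y ∈ {0}; g ≡ 0 at y ∈ ∅; common: ∅.
  x = 4: f ≡ 0 at y ∈ {4}; g ≡ 0 at y ∈ {1, 3}; common: ∅.
Collecting: common zeros = {(0, 3), (1, 2)}, so the count is 2.
Comparison with the Bézout bound: 2 ≤ 2 = deg(f)·deg(g), as expected for curves with no common component (the bound is attained).


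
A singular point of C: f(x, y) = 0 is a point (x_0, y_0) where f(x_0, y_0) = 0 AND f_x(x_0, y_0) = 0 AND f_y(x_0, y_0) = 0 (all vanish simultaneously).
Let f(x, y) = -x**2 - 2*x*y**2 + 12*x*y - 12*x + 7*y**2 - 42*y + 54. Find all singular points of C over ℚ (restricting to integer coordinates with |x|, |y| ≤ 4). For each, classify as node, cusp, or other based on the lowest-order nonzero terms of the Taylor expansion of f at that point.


Singular points: {(3, 3)}; classification: node.

Compute partial derivatives:
  f_x = -2*x - 2*y**2 + 12*y - 12.
  f_y = -4*x*y + 12*x + 14*y - 42.
Scan x_0 ∈ {−4, ..., 4}. For each x_0, f_y(x_0, y) is a polynomial in y; find its integer roots y ∈ {−4, ..., 4}, then test f_x and f at those candidates.
  x = -4: f_y(-4, y) = 30*y - 90; vanishes at y ∈ {3}. (-4, 3): f_x = 14 ≠ 0.
  x = -3: f_y(-3, y) = 26*y - 78; vanishes at y ∈ {3}. (-3, 3): f_x = 12 ≠ 0.
  x = -2: f_y(-2, y) = 22*y - 66; vanishes at y ∈ {3}. (-2, 3): f_x = 10 ≠ 0.
  x = -1: f_y(-1, y) = 18*y - 54; vanishes at y ∈ {3}. (-1, 3): f_x = 8 ≠ 0.
  x = 0: f_y(0, y) = 14*y - 42; vanishes at y ∈ {3}. (0, 3): f_x = 6 ≠ 0.
  x = 1: f_y(1, y) = 10*y - 30; vanishes at y ∈ {3}. (1, 3): f_x = 4 ≠ 0.
  x = 2: f_y(2, y) = 6*y - 18; vanishes at y ∈ {3}. (2, 3): f_x = 2 ≠ 0.
  x = 3: f_y(3, y) = 2*y - 6; vanishes at y ∈ {3}. (3, 3): f_x = 0, f = 0 — SINGULAR.
  x = 4: f_y(4, y) = 6 - 2*y; vanishes at y ∈ {3}. (4, 3): f_x = -2 ≠ 0.
Only singular point on the grid: (3, 3).
Classify: substitute x = 3 + u, y = 3 + v and expand: f = -u**2 - 2*u*v**2 + v**2.
No constant or linear terms (consistent with a singular point). Quadratic part: -u**2 + v**2. Cubic part: -2*u*v**2.
The quadratic part v**2 - u**2 = (v − u)(v + u) splits into two distinct linear factors, so there are two distinct tangent lines y − 3 = ±(x − 3) — this is a node (ordinary double point).
Classification: node.


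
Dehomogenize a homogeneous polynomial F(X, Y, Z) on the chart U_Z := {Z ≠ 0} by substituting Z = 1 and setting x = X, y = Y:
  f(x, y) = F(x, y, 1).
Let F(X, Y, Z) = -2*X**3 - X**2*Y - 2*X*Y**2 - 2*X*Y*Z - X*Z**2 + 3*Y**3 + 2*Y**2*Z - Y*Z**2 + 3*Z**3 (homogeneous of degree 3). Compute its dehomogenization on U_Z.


f(x, y) = -2*x**3 - x**2*y - 2*x*y**2 - 2*x*y - x + 3*y**3 + 2*y**2 - y + 3

On U_Z we set Z = 1. Each monomial c·X^i·Y^j·Z^k in F becomes c·x^i·y^j·1^k = c·x^i·y^j.
Substituting Z = 1: F(X, Y, 1) = -2*x**3 - x**2*y - 2*x*y**2 - 2*x*y - x + 3*y**3 + 2*y**2 - y + 3.
Note: deg(f) ≤ deg(F) = 3; strict inequality happens when F is divisible by Z (lost terms).
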